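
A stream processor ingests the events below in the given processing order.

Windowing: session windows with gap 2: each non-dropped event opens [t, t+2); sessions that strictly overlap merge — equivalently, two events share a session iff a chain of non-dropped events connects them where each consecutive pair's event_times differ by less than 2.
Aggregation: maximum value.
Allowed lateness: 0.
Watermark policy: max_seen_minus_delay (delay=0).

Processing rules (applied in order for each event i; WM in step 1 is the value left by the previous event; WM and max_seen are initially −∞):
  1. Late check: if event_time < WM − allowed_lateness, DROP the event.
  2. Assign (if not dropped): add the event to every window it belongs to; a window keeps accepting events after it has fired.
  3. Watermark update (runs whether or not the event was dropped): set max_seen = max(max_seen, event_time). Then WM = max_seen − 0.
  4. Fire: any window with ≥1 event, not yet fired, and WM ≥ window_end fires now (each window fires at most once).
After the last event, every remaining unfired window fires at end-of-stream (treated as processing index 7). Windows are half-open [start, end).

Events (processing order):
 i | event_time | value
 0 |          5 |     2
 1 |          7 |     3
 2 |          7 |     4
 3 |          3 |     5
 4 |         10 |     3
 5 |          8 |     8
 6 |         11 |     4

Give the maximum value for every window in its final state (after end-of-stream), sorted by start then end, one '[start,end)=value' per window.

[5,7)=2 [7,9)=4 [10,13)=4

i=0 t=5 v=2: → [5,7); WM=5
i=1 t=7 v=3: → [7,9); WM=7
i=2 t=7 v=4: → [7,9); WM=7
i=3 t=3 v=5: DROP (t<7-0); WM=7
i=4 t=10 v=3: → [10,12); WM=10
i=5 t=8 v=8: DROP (t<10-0); WM=10
i=6 t=11 v=4: → [10,13); WM=11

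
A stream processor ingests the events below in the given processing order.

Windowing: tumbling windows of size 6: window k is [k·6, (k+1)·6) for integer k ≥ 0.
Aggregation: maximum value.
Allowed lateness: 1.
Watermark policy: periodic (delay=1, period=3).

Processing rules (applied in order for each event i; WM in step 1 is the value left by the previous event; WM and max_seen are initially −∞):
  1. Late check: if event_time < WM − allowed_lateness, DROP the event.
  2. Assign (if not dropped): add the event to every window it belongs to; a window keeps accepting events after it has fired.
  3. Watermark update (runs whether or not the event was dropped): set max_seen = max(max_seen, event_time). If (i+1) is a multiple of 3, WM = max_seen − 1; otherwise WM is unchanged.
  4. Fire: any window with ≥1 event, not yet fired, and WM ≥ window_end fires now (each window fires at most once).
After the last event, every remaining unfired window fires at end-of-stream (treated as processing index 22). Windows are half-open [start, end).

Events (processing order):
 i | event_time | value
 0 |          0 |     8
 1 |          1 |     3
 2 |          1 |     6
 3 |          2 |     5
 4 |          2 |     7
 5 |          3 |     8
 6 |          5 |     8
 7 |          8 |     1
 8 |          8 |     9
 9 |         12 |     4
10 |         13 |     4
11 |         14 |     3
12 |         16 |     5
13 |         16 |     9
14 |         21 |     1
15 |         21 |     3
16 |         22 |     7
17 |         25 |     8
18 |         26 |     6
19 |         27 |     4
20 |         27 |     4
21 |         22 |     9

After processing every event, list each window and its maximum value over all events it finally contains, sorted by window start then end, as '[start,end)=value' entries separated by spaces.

i=0 t=0 v=8: → [0,6); WM=−∞
i=1 t=1 v=3: → [0,6); WM=−∞
i=2 t=1 v=6: → [0,6); WM=0
i=3 t=2 v=5: → [0,6); WM=0
i=4 t=2 v=7: → [0,6); WM=0
i=5 t=3 v=8: → [0,6); WM=2
i=6 t=5 v=8: → [0,6); WM=2
i=7 t=8 v=1: → [6,12); WM=2
i=8 t=8 v=9: → [6,12); WM=7; [0,6) fires=8
i=9 t=12 v=4: → [12,18); WM=7
i=10 t=13 v=4: → [12,18); WM=7
i=11 t=14 v=3: → [12,18); WM=13; [6,12) fires=9
i=12 t=16 v=5: → [12,18); WM=13
i=13 t=16 v=9: → [12,18); WM=13
i=14 t=21 v=1: → [18,24); WM=20; [12,18) fires=9
i=15 t=21 v=3: → [18,24); WM=20
i=16 t=22 v=7: → [18,24); WM=20
i=17 t=25 v=8: → [24,30); WM=24; [18,24) fires=7
i=18 t=26 v=6: → [24,30); WM=24
i=19 t=27 v=4: → [24,30); WM=24
i=20 t=27 v=4: → [24,30); WM=26
i=21 t=22 v=9: DROP (t<26-1); WM=26

[0,6)=8 [6,12)=9 [12,18)=9 [18,24)=7 [24,30)=8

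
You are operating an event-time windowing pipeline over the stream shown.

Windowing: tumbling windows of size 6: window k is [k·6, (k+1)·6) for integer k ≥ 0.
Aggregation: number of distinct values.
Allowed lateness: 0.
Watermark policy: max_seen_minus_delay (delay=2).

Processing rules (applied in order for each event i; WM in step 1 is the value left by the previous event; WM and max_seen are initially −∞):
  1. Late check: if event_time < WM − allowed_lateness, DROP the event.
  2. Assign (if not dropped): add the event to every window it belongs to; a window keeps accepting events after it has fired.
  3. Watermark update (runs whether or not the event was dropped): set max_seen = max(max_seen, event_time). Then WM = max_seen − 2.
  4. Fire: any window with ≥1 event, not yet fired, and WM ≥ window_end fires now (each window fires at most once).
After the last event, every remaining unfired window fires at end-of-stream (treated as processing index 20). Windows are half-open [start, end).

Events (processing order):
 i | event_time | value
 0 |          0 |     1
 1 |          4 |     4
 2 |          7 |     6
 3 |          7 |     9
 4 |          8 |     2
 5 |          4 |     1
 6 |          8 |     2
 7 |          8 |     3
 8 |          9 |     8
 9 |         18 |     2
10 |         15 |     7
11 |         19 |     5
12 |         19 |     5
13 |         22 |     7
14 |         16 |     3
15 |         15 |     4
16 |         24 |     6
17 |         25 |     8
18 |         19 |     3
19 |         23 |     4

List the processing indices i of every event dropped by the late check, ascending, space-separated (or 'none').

i=0 t=0 v=1: → [0,6); WM=-2
i=1 t=4 v=4: → [0,6); WM=2
i=2 t=7 v=6: → [6,12); WM=5
i=3 t=7 v=9: → [6,12); WM=5
i=4 t=8 v=2: → [6,12); WM=6; [0,6) fires=2
i=5 t=4 v=1: DROP (t<6-0); WM=6
i=6 t=8 v=2: → [6,12); WM=6
i=7 t=8 v=3: → [6,12); WM=6
i=8 t=9 v=8: → [6,12); WM=7
i=9 t=18 v=2: → [18,24); WM=16; [6,12) fires=5
i=10 t=15 v=7: DROP (t<16-0); WM=16
i=11 t=19 v=5: → [18,24); WM=17
i=12 t=19 v=5: → [18,24); WM=17
i=13 t=22 v=7: → [18,24); WM=20
i=14 t=16 v=3: DROP (t<20-0); WM=20
i=15 t=15 v=4: DROP (t<20-0); WM=20
i=16 t=24 v=6: → [24,30); WM=22
i=17 t=25 v=8: → [24,30); WM=23
i=18 t=19 v=3: DROP (t<23-0); WM=23
i=19 t=23 v=4: → [18,24); WM=23

5 10 14 15 18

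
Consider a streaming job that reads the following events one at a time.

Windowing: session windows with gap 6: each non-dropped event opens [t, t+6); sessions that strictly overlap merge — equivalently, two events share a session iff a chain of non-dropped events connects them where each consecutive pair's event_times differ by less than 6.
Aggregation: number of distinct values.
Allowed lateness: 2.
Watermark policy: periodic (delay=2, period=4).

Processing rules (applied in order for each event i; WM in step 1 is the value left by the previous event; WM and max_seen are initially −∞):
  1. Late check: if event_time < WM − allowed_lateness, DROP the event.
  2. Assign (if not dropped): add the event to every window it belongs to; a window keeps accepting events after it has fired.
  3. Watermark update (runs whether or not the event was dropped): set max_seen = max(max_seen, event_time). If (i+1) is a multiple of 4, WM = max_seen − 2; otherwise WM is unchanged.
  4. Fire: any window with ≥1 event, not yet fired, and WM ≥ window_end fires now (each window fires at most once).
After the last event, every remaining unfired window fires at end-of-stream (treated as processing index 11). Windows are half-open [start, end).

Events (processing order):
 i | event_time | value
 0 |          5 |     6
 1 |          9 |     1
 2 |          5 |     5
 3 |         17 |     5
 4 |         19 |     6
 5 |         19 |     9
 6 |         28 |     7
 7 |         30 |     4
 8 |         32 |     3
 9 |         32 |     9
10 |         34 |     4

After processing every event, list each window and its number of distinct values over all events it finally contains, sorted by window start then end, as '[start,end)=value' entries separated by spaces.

i=0 t=5 v=6: → [5,11); WM=−∞
i=1 t=9 v=1: → [5,15); WM=−∞
i=2 t=5 v=5: → [5,15); WM=−∞
i=3 t=17 v=5: → [17,23); WM=15
i=4 t=19 v=6: → [17,25); WM=15
i=5 t=19 v=9: → [17,25); WM=15
i=6 t=28 v=7: → [28,34); WM=15
i=7 t=30 v=4: → [28,36); WM=28
i=8 t=32 v=3: → [28,38); WM=28
i=9 t=32 v=9: → [28,38); WM=28
i=10 t=34 v=4: → [28,40); WM=28

[5,15)=3 [17,25)=3 [28,40)=4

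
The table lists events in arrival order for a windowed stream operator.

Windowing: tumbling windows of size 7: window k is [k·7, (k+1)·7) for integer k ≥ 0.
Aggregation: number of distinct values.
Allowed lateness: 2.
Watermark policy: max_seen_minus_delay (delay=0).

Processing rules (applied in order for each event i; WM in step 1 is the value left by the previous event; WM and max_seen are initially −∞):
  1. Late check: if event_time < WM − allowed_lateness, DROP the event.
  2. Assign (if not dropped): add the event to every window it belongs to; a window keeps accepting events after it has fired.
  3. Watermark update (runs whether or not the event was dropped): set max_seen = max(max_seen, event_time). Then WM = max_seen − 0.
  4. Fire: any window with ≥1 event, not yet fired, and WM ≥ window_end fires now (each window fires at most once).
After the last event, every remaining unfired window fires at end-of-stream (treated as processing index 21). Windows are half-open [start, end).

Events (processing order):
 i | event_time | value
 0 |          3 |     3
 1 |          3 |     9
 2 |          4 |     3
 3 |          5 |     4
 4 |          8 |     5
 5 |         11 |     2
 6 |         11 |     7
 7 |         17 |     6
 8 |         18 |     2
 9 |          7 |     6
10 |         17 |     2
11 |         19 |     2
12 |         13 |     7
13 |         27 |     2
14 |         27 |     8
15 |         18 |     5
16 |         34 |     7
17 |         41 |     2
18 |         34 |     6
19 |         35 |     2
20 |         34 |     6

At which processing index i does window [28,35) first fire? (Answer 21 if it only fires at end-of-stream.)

17

i=0 t=3 v=3: → [0,7); WM=3
i=1 t=3 v=9: → [0,7); WM=3
i=2 t=4 v=3: → [0,7); WM=4
i=3 t=5 v=4: → [0,7); WM=5
i=4 t=8 v=5: → [7,14); WM=8; [0,7) fires=3
i=5 t=11 v=2: → [7,14); WM=11
i=6 t=11 v=7: → [7,14); WM=11
i=7 t=17 v=6: → [14,21); WM=17; [7,14) fires=3
i=8 t=18 v=2: → [14,21); WM=18
i=9 t=7 v=6: DROP (t<18-2); WM=18
i=10 t=17 v=2: → [14,21); WM=18
i=11 t=19 v=2: → [14,21); WM=19
i=12 t=13 v=7: DROP (t<19-2); WM=19
i=13 t=27 v=2: → [21,28); WM=27; [14,21) fires=2
i=14 t=27 v=8: → [21,28); WM=27
i=15 t=18 v=5: DROP (t<27-2); WM=27
i=16 t=34 v=7: → [28,35); WM=34; [21,28) fires=2
i=17 t=41 v=2: → [35,42); WM=41; [28,35) fires=1
i=18 t=34 v=6: DROP (t<41-2); WM=41
i=19 t=35 v=2: DROP (t<41-2); WM=41
i=20 t=34 v=6: DROP (t<41-2); WM=41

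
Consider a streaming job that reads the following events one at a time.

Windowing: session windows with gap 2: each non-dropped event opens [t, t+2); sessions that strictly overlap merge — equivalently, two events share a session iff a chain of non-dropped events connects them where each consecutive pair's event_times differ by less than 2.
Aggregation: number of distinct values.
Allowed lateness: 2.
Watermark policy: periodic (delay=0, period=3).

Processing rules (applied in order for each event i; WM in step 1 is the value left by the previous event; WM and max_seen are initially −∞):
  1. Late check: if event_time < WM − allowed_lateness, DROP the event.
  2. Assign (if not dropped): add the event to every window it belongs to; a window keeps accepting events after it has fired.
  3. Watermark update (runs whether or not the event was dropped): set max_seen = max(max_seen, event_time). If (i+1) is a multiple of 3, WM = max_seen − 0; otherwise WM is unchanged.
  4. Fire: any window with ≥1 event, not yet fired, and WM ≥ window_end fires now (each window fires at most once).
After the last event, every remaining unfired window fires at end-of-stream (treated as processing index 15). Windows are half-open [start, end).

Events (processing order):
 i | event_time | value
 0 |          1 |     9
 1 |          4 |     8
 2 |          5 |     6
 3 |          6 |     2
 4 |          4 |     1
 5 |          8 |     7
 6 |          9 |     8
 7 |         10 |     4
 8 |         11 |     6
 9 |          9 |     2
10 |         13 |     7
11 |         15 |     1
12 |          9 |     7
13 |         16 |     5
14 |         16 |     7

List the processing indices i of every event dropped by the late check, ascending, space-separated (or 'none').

i=0 t=1 v=9: → [1,3); WM=−∞
i=1 t=4 v=8: → [4,6); WM=−∞
i=2 t=5 v=6: → [4,7); WM=5
i=3 t=6 v=2: → [4,8); WM=5
i=4 t=4 v=1: → [4,8); WM=5
i=5 t=8 v=7: → [8,10); WM=8
i=6 t=9 v=8: → [8,11); WM=8
i=7 t=10 v=4: → [8,12); WM=8
i=8 t=11 v=6: → [8,13); WM=11
i=9 t=9 v=2: → [8,13); WM=11
i=10 t=13 v=7: → [13,15); WM=11
i=11 t=15 v=1: → [15,17); WM=15
i=12 t=9 v=7: DROP (t<15-2); WM=15
i=13 t=16 v=5: → [15,18); WM=15
i=14 t=16 v=7: → [15,18); WM=16

12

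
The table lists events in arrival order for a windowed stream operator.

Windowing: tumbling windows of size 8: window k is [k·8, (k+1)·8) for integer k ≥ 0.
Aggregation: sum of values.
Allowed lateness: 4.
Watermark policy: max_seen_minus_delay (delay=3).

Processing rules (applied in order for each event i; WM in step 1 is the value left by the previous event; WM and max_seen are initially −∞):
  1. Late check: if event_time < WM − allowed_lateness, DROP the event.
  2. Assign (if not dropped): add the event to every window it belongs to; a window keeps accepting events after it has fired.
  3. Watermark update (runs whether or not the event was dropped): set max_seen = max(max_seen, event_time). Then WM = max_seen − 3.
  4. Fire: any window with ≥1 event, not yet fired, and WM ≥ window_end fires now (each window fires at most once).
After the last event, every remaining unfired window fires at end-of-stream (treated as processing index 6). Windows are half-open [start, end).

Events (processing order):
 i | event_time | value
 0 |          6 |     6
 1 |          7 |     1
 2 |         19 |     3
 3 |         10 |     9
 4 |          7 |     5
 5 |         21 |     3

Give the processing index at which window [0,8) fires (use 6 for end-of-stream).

i=0 t=6 v=6: → [0,8); WM=3
i=1 t=7 v=1: → [0,8); WM=4
i=2 t=19 v=3: → [16,24); WM=16; [0,8) fires=7
i=3 t=10 v=9: DROP (t<16-4); WM=16
i=4 t=7 v=5: DROP (t<16-4); WM=16
i=5 t=21 v=3: → [16,24); WM=18

2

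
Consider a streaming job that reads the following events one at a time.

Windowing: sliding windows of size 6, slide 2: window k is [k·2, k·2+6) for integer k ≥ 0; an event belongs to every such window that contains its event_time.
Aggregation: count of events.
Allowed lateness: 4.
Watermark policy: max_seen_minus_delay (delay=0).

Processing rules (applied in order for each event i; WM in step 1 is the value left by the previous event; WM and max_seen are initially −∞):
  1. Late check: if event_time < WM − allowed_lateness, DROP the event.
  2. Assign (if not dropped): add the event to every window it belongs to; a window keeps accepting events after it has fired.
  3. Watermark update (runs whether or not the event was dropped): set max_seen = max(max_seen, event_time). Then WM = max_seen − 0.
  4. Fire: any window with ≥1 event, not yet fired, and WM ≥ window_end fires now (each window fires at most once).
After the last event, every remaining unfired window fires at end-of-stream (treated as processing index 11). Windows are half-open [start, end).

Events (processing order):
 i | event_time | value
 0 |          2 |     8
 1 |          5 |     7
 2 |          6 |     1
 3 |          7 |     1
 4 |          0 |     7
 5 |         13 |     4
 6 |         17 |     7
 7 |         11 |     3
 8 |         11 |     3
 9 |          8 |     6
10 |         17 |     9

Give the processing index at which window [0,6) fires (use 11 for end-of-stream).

2

i=0 t=2 v=8: → [2,8),[0,6); WM=2
i=1 t=5 v=7: → [4,10),[2,8),[0,6); WM=5
i=2 t=6 v=1: → [6,12),[4,10),[2,8); WM=6; [0,6) fires=2
i=3 t=7 v=1: → [6,12),[4,10),[2,8); WM=7
i=4 t=0 v=7: DROP (t<7-4); WM=7
i=5 t=13 v=4: → [12,18),[10,16),[8,14); WM=13; [2,8) fires=4 [4,10) fires=3 [6,12) fires=2
i=6 t=17 v=7: → [16,22),[14,20),[12,18); WM=17; [8,14) fires=1 [10,16) fires=1
i=7 t=11 v=3: DROP (t<17-4); WM=17
i=8 t=11 v=3: DROP (t<17-4); WM=17
i=9 t=8 v=6: DROP (t<17-4); WM=17
i=10 t=17 v=9: → [16,22),[14,20),[12,18); WM=17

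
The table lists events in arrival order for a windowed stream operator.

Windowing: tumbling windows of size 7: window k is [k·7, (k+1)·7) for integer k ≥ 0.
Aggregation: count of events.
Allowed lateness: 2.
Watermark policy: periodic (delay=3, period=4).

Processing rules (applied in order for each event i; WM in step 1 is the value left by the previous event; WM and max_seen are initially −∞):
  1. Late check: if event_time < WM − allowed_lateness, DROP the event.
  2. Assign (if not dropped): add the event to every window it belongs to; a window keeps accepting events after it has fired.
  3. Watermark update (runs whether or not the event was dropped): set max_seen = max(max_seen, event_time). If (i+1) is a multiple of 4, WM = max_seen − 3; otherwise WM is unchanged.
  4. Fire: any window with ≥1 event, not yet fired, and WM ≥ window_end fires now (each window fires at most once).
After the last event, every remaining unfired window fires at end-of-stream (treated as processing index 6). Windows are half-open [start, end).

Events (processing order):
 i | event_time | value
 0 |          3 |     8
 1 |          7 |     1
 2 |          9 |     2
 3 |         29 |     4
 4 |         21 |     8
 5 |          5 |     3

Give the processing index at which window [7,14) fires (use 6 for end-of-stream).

i=0 t=3 v=8: → [0,7); WM=−∞
i=1 t=7 v=1: → [7,14); WM=−∞
i=2 t=9 v=2: → [7,14); WM=−∞
i=3 t=29 v=4: → [28,35); WM=26; [0,7) fires=1 [7,14) fires=2
i=4 t=21 v=8: DROP (t<26-2); WM=26
i=5 t=5 v=3: DROP (t<26-2); WM=26

3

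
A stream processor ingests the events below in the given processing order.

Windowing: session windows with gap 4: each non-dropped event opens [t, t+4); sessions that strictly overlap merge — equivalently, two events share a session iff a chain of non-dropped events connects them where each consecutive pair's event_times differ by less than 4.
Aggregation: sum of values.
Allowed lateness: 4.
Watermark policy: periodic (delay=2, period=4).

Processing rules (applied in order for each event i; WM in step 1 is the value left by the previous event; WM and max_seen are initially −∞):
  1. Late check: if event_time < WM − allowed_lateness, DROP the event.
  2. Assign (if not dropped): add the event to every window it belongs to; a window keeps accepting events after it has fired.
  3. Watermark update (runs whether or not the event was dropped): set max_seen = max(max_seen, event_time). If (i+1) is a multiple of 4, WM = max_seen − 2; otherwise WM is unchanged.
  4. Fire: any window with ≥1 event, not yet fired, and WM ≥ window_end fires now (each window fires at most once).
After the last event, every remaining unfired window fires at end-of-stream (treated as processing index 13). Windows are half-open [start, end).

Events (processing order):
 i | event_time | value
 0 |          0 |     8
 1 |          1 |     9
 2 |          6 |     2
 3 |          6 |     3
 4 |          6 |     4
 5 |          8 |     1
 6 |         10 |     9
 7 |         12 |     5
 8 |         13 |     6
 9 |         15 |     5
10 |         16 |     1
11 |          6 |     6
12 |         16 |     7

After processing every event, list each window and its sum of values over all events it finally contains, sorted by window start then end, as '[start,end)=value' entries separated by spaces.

[0,5)=17 [6,20)=49

i=0 t=0 v=8: → [0,4); WM=−∞
i=1 t=1 v=9: → [0,5); WM=−∞
i=2 t=6 v=2: → [6,10); WM=−∞
i=3 t=6 v=3: → [6,10); WM=4
i=4 t=6 v=4: → [6,10); WM=4
i=5 t=8 v=1: → [6,12); WM=4
i=6 t=10 v=9: → [6,14); WM=4
i=7 t=12 v=5: → [6,16); WM=10
i=8 t=13 v=6: → [6,17); WM=10
i=9 t=15 v=5: → [6,19); WM=10
i=10 t=16 v=1: → [6,20); WM=10
i=11 t=6 v=6: → [6,20); WM=14
i=12 t=16 v=7: → [6,20); WM=14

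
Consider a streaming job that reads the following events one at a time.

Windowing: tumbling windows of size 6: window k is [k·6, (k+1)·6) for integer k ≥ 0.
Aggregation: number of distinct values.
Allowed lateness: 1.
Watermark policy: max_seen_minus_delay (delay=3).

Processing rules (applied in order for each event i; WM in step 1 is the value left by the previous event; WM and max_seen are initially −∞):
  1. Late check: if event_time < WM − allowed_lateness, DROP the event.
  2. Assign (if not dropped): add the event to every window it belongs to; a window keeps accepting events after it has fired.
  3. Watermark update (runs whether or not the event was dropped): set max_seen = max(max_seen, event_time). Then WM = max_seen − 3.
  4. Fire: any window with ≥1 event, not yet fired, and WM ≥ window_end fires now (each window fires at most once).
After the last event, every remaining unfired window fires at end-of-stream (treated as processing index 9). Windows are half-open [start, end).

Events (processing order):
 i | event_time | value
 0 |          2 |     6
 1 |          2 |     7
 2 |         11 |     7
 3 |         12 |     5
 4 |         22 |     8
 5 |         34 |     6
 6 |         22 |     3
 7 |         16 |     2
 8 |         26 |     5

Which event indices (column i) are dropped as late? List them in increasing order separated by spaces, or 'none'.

i=0 t=2 v=6: → [0,6); WM=-1
i=1 t=2 v=7: → [0,6); WM=-1
i=2 t=11 v=7: → [6,12); WM=8; [0,6) fires=2
i=3 t=12 v=5: → [12,18); WM=9
i=4 t=22 v=8: → [18,24); WM=19; [6,12) fires=1 [12,18) fires=1
i=5 t=34 v=6: → [30,36); WM=31; [18,24) fires=1
i=6 t=22 v=3: DROP (t<31-1); WM=31
i=7 t=16 v=2: DROP (t<31-1); WM=31
i=8 t=26 v=5: DROP (t<31-1); WM=31

6 7 8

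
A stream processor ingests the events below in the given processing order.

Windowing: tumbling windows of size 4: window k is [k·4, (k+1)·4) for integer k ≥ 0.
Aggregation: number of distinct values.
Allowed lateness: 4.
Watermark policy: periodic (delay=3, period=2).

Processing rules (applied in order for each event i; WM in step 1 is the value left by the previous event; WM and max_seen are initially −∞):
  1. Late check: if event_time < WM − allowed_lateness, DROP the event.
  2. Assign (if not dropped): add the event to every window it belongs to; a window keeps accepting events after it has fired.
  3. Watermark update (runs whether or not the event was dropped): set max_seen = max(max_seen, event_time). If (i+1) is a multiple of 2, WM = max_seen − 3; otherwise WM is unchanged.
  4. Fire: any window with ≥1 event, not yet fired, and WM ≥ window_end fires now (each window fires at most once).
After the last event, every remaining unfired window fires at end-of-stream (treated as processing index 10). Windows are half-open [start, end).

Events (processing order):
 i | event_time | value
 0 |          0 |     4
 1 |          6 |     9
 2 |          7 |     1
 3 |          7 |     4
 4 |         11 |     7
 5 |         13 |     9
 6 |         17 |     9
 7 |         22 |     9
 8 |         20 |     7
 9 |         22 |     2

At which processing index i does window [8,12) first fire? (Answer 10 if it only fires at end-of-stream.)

7

i=0 t=0 v=4: → [0,4); WM=−∞
i=1 t=6 v=9: → [4,8); WM=3
i=2 t=7 v=1: → [4,8); WM=3
i=3 t=7 v=4: → [4,8); WM=4; [0,4) fires=1
i=4 t=11 v=7: → [8,12); WM=4
i=5 t=13 v=9: → [12,16); WM=10; [4,8) fires=3
i=6 t=17 v=9: → [16,20); WM=10
i=7 t=22 v=9: → [20,24); WM=19; [8,12) fires=1 [12,16) fires=1
i=8 t=20 v=7: → [20,24); WM=19
i=9 t=22 v=2: → [20,24); WM=19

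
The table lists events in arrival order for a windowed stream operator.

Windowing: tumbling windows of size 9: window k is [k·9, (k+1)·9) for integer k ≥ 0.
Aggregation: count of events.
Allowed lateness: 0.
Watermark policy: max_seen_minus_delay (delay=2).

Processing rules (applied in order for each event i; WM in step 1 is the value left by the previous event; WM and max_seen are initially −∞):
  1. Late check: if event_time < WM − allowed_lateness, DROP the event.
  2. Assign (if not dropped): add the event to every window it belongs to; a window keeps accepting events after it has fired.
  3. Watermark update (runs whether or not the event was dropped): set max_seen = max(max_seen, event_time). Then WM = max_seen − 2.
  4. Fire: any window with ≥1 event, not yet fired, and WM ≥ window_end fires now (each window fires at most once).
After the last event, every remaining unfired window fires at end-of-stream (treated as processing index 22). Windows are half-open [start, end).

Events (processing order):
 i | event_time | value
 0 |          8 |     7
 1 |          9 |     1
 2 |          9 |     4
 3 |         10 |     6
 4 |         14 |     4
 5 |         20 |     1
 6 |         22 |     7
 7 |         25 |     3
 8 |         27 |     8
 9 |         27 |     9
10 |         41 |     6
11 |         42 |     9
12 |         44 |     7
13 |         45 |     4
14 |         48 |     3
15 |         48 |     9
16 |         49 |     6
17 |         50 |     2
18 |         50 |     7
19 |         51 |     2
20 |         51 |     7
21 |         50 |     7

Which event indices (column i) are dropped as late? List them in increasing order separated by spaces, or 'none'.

none

i=0 t=8 v=7: → [0,9); WM=6
i=1 t=9 v=1: → [9,18); WM=7
i=2 t=9 v=4: → [9,18); WM=7
i=3 t=10 v=6: → [9,18); WM=8
i=4 t=14 v=4: → [9,18); WM=12; [0,9) fires=1
i=5 t=20 v=1: → [18,27); WM=18; [9,18) fires=4
i=6 t=22 v=7: → [18,27); WM=20
i=7 t=25 v=3: → [18,27); WM=23
i=8 t=27 v=8: → [27,36); WM=25
i=9 t=27 v=9: → [27,36); WM=25
i=10 t=41 v=6: → [36,45); WM=39; [18,27) fires=3 [27,36) fires=2
i=11 t=42 v=9: → [36,45); WM=40
i=12 t=44 v=7: → [36,45); WM=42
i=13 t=45 v=4: → [45,54); WM=43
i=14 t=48 v=3: → [45,54); WM=46; [36,45) fires=3
i=15 t=48 v=9: → [45,54); WM=46
i=16 t=49 v=6: → [45,54); WM=47
i=17 t=50 v=2: → [45,54); WM=48
i=18 t=50 v=7: → [45,54); WM=48
i=19 t=51 v=2: → [45,54); WM=49
i=20 t=51 v=7: → [45,54); WM=49
i=21 t=50 v=7: → [45,54); WM=49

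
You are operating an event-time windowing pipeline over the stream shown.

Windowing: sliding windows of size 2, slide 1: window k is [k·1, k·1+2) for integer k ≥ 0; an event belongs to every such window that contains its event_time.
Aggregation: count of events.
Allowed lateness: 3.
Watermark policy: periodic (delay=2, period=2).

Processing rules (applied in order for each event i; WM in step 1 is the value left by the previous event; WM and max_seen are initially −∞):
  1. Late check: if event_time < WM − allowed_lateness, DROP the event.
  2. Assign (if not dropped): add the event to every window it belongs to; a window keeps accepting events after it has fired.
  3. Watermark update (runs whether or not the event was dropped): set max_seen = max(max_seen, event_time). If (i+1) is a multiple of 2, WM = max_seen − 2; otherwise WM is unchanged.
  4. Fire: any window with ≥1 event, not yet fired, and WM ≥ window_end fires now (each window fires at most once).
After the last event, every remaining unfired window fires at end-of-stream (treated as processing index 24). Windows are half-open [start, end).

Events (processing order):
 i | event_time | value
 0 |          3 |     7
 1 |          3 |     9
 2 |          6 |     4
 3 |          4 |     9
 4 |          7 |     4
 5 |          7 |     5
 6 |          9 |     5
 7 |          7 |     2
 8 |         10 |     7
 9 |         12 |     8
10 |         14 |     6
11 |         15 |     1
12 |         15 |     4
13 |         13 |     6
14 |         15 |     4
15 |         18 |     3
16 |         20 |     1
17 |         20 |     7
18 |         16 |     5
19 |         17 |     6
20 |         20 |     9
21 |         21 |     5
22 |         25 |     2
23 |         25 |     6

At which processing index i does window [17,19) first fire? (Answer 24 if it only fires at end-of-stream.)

21

i=0 t=3 v=7: → [3,5),[2,4); WM=−∞
i=1 t=3 v=9: → [3,5),[2,4); WM=1
i=2 t=6 v=4: → [6,8),[5,7); WM=1
i=3 t=4 v=9: → [4,6),[3,5); WM=4; [2,4) fires=2
i=4 t=7 v=4: → [7,9),[6,8); WM=4
i=5 t=7 v=5: → [7,9),[6,8); WM=5; [3,5) fires=3
i=6 t=9 v=5: → [9,11),[8,10); WM=5
i=7 t=7 v=2: → [7,9),[6,8); WM=7; [4,6) fires=1 [5,7) fires=1
i=8 t=10 v=7: → [10,12),[9,11); WM=7
i=9 t=12 v=8: → [12,14),[11,13); WM=10; [6,8) fires=4 [7,9) fires=3 [8,10) fires=1
i=10 t=14 v=6: → [14,16),[13,15); WM=10
i=11 t=15 v=1: → [15,17),[14,16); WM=13; [9,11) fires=2 [10,12) fires=1 [11,13) fires=1
i=12 t=15 v=4: → [15,17),[14,16); WM=13
i=13 t=13 v=6: → [13,15),[12,14); WM=13
i=14 t=15 v=4: → [15,17),[14,16); WM=13
i=15 t=18 v=3: → [18,20),[17,19); WM=16; [12,14) fires=2 [13,15) fires=2 [14,16) fires=4
i=16 t=20 v=1: → [20,22),[19,21); WM=16
i=17 t=20 v=7: → [20,22),[19,21); WM=18; [15,17) fires=3
i=18 t=16 v=5: → [16,18),[15,17); WM=18; [16,18) fires=1
i=19 t=17 v=6: → [17,19),[16,18); WM=18
i=20 t=20 v=9: → [20,22),[19,21); WM=18
i=21 t=21 v=5: → [21,23),[20,22); WM=19; [17,19) fires=2
i=22 t=25 v=2: → [25,27),[24,26); WM=19
i=23 t=25 v=6: → [25,27),[24,26); WM=23; [18,20) fires=1 [19,21) fires=3 [20,22) fires=4 [21,23) fires=1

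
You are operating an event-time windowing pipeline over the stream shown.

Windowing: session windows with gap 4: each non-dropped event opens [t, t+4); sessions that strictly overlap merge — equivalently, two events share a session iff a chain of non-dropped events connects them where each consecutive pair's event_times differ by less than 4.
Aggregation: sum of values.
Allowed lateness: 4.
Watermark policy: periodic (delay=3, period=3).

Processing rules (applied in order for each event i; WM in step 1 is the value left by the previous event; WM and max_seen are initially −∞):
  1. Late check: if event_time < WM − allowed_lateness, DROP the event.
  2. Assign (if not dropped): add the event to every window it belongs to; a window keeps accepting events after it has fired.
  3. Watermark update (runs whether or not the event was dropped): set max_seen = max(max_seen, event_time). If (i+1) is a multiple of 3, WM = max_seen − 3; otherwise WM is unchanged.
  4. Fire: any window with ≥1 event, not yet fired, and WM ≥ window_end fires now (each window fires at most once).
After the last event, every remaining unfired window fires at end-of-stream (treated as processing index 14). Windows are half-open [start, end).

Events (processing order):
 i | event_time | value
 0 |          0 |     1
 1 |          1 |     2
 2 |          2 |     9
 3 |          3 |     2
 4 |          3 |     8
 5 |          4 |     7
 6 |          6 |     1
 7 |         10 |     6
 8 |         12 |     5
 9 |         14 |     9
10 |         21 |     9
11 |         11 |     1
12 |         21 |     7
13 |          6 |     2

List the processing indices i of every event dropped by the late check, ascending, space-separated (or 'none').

i=0 t=0 v=1: → [0,4); WM=−∞
i=1 t=1 v=2: → [0,5); WM=−∞
i=2 t=2 v=9: → [0,6); WM=-1
i=3 t=3 v=2: → [0,7); WM=-1
i=4 t=3 v=8: → [0,7); WM=-1
i=5 t=4 v=7: → [0,8); WM=1
i=6 t=6 v=1: → [0,10); WM=1
i=7 t=10 v=6: → [10,14); WM=1
i=8 t=12 v=5: → [10,16); WM=9
i=9 t=14 v=9: → [10,18); WM=9
i=10 t=21 v=9: → [21,25); WM=9
i=11 t=11 v=1: → [10,18); WM=18
i=12 t=21 v=7: → [21,25); WM=18
i=13 t=6 v=2: DROP (t<18-4); WM=18

13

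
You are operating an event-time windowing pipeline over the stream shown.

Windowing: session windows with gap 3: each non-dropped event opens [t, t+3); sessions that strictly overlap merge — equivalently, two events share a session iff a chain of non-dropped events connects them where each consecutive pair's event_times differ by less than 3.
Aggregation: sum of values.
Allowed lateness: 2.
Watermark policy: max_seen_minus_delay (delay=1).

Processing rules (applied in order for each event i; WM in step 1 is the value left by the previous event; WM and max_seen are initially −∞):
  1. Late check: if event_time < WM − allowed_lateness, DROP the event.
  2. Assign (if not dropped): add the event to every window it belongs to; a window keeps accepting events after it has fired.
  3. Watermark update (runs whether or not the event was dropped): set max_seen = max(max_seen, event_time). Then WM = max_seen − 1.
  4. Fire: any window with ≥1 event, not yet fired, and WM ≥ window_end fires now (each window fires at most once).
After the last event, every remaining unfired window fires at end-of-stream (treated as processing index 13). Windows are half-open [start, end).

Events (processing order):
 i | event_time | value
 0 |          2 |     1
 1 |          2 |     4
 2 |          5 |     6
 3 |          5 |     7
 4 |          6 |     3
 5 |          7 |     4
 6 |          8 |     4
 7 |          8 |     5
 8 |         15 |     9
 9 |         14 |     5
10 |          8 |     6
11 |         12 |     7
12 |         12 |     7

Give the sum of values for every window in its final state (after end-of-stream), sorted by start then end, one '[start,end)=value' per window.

[2,5)=5 [5,11)=29 [12,18)=28

i=0 t=2 v=1: → [2,5); WM=1
i=1 t=2 v=4: → [2,5); WM=1
i=2 t=5 v=6: → [5,8); WM=4
i=3 t=5 v=7: → [5,8); WM=4
i=4 t=6 v=3: → [5,9); WM=5
i=5 t=7 v=4: → [5,10); WM=6
i=6 t=8 v=4: → [5,11); WM=7
i=7 t=8 v=5: → [5,11); WM=7
i=8 t=15 v=9: → [15,18); WM=14
i=9 t=14 v=5: → [14,18); WM=14
i=10 t=8 v=6: DROP (t<14-2); WM=14
i=11 t=12 v=7: → [12,18); WM=14
i=12 t=12 v=7: → [12,18); WM=14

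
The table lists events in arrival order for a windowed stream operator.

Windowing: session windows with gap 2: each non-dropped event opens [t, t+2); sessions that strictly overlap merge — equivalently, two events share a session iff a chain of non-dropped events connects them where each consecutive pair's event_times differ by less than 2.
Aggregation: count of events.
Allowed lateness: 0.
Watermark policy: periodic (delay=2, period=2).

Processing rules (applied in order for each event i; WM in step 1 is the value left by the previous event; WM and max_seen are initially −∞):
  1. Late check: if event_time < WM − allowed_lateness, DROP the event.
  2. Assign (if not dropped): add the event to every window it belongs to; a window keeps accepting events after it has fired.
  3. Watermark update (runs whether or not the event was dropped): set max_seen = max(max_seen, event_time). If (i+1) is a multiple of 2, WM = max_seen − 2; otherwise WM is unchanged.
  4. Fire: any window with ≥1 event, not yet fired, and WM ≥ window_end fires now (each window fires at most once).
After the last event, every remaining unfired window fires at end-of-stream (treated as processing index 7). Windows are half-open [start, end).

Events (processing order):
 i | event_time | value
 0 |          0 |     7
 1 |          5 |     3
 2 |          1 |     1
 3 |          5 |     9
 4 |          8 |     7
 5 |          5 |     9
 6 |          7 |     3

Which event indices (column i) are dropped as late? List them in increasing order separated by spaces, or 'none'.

2

i=0 t=0 v=7: → [0,2); WM=−∞
i=1 t=5 v=3: → [5,7); WM=3
i=2 t=1 v=1: DROP (t<3-0); WM=3
i=3 t=5 v=9: → [5,7); WM=3
i=4 t=8 v=7: → [8,10); WM=3
i=5 t=5 v=9: → [5,7); WM=6
i=6 t=7 v=3: → [7,10); WM=6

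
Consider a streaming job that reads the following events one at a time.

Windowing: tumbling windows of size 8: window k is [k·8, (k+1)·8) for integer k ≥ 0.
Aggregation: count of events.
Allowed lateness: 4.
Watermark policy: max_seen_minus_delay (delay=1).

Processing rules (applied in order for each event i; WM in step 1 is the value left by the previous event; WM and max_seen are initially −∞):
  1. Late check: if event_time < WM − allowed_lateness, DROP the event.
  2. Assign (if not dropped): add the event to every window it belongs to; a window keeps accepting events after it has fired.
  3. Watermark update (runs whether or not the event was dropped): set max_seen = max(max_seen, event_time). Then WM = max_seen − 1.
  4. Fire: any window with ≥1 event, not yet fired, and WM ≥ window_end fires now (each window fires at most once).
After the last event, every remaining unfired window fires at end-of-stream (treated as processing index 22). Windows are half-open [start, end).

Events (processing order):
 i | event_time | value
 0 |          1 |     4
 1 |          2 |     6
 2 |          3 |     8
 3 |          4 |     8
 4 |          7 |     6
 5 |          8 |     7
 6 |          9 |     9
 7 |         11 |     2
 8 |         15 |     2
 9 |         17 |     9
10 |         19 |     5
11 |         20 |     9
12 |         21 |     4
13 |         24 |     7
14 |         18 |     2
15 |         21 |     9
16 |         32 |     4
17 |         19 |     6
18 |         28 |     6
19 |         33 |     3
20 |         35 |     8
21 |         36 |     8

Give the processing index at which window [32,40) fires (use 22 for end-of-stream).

22

i=0 t=1 v=4: → [0,8); WM=0
i=1 t=2 v=6: → [0,8); WM=1
i=2 t=3 v=8: → [0,8); WM=2
i=3 t=4 v=8: → [0,8); WM=3
i=4 t=7 v=6: → [0,8); WM=6
i=5 t=8 v=7: → [8,16); WM=7
i=6 t=9 v=9: → [8,16); WM=8; [0,8) fires=5
i=7 t=11 v=2: → [8,16); WM=10
i=8 t=15 v=2: → [8,16); WM=14
i=9 t=17 v=9: → [16,24); WM=16; [8,16) fires=4
i=10 t=19 v=5: → [16,24); WM=18
i=11 t=20 v=9: → [16,24); WM=19
i=12 t=21 v=4: → [16,24); WM=20
i=13 t=24 v=7: → [24,32); WM=23
i=14 t=18 v=2: DROP (t<23-4); WM=23
i=15 t=21 v=9: → [16,24); WM=23
i=16 t=32 v=4: → [32,40); WM=31; [16,24) fires=5
i=17 t=19 v=6: DROP (t<31-4); WM=31
i=18 t=28 v=6: → [24,32); WM=31
i=19 t=33 v=3: → [32,40); WM=32; [24,32) fires=2
i=20 t=35 v=8: → [32,40); WM=34
i=21 t=36 v=8: → [32,40); WM=35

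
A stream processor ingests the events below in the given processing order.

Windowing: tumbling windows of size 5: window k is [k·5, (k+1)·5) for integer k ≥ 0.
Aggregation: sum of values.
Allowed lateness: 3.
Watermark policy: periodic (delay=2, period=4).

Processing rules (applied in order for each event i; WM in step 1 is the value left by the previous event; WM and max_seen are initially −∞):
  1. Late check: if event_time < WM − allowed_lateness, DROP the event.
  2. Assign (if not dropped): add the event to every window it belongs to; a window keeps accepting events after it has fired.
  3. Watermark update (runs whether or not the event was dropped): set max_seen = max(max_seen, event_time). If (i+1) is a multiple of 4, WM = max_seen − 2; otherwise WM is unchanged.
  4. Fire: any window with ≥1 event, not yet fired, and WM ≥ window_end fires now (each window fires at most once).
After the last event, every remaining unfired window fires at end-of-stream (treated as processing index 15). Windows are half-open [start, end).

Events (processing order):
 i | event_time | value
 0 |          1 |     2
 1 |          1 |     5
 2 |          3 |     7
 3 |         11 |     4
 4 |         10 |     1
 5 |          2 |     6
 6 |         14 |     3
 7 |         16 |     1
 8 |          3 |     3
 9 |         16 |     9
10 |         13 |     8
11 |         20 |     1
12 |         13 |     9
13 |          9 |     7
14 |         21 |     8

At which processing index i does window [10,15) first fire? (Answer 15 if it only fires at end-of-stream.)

11

i=0 t=1 v=2: → [0,5); WM=−∞
i=1 t=1 v=5: → [0,5); WM=−∞
i=2 t=3 v=7: → [0,5); WM=−∞
i=3 t=11 v=4: → [10,15); WM=9; [0,5) fires=14
i=4 t=10 v=1: → [10,15); WM=9
i=5 t=2 v=6: DROP (t<9-3); WM=9
i=6 t=14 v=3: → [10,15); WM=9
i=7 t=16 v=1: → [15,20); WM=14
i=8 t=3 v=3: DROP (t<14-3); WM=14
i=9 t=16 v=9: → [15,20); WM=14
i=10 t=13 v=8: → [10,15); WM=14
i=11 t=20 v=1: → [20,25); WM=18; [10,15) fires=16
i=12 t=13 v=9: DROP (t<18-3); WM=18
i=13 t=9 v=7: DROP (t<18-3); WM=18
i=14 t=21 v=8: → [20,25); WM=18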